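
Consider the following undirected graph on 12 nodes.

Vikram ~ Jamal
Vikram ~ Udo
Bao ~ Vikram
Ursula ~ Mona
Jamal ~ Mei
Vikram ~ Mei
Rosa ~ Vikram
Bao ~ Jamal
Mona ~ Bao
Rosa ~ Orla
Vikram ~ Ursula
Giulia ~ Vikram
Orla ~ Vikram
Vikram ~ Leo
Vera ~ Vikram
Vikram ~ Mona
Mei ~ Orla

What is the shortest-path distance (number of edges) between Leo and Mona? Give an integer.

2

One shortest route is Leo – Vikram – Mona, which uses 2 edges, and Leo and Mona are not directly tied, so nothing shorter exists. So d(Leo,Mona) = 2.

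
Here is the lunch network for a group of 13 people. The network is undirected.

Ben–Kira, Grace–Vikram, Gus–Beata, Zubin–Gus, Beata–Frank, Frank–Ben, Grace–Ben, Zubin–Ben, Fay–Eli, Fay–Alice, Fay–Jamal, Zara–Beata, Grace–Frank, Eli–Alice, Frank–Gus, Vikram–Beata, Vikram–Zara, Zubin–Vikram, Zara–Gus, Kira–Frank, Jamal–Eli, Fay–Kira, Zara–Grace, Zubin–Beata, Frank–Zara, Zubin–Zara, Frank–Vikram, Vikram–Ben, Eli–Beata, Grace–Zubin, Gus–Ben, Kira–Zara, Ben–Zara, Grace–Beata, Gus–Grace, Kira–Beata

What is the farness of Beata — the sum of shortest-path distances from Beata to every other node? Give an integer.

Distances from Beata: Alice:2, Ben:2, Eli:1, Fay:2, Frank:1, Grace:1, Gus:1, Jamal:2, Kira:1, Vikram:1, Zara:1, Zubin:1.
Sum = 2 + 2 + 1 + 2 + 1 + 1 + 1 + 2 + 1 + 1 + 1 + 1 = 16.

16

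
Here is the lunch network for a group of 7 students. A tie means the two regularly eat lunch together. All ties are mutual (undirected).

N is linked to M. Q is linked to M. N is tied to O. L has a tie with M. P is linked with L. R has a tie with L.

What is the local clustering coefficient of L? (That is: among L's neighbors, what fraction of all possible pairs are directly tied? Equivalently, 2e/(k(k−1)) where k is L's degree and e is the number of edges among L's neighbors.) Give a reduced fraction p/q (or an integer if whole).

0

L's neighbors: M, P, and R (k = 3).
Possible neighbor pairs: C(3,2) = 3. Edges among them: none → e = 0.
Clustering(L) = 0/3 = 0.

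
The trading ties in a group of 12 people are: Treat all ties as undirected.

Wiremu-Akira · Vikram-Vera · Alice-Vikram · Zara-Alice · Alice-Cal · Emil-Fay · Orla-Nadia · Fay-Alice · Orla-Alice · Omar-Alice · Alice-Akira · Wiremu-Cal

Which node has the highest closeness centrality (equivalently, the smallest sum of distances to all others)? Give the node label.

Farness (sum of distances to all others) for each node — Akira:23, Alice:15, Cal:23, Emil:33, Fay:23, Nadia:33, Omar:25, Orla:23, Vera:33, Vikram:23, Wiremu:31, Zara:25.
The smallest farness is 15, for Alice, so Alice has the highest closeness.

Alice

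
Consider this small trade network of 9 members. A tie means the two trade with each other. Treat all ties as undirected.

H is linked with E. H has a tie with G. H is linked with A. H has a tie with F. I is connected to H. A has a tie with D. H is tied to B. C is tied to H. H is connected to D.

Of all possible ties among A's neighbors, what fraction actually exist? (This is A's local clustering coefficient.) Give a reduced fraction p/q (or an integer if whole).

A's neighbors: D and H (k = 2).
Possible neighbor pairs: C(2,2) = 1. Edges among them: D–H → e = 1.
Clustering(A) = 1/1.

1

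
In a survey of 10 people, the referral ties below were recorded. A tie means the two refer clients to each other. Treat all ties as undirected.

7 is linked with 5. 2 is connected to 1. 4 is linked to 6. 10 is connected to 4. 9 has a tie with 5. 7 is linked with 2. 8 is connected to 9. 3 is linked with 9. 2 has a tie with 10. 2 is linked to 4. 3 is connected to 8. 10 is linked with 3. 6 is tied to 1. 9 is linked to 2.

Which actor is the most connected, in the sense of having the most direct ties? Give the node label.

2

Degrees — 1:2, 2:5, 3:3, 4:3, 5:2, 6:2, 7:2, 8:2, 9:4, 10:3.
The maximum is 5, attained only by 2.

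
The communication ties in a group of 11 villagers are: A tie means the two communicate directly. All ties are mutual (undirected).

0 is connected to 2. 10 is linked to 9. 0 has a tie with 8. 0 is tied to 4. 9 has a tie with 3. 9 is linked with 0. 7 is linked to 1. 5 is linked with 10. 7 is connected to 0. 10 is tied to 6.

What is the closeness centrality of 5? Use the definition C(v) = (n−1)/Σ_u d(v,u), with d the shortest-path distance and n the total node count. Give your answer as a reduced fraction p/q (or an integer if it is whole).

Distances from 5: 0:3, 1:5, 2:4, 3:3, 4:4, 6:2, 7:4, 8:4, 9:2, 10:1. Sum = 32.
n = 11, so closeness = 10/32 = 5/16.

5/16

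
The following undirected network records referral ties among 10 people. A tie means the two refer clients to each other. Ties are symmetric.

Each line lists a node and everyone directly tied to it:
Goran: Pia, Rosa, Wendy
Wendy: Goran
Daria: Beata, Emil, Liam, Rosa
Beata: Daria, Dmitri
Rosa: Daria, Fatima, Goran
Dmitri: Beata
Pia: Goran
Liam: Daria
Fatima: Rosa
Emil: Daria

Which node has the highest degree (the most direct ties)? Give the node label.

Daria

Degrees — Beata:2, Daria:4, Dmitri:1, Emil:1, Fatima:1, Goran:3, Liam:1, Pia:1, Rosa:3, Wendy:1.
The maximum is 4, attained only by Daria.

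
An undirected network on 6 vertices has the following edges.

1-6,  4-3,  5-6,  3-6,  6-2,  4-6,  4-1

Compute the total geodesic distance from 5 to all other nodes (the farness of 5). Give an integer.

9

Distances from 5: 1:2, 2:2, 3:2, 4:2, 6:1.
Sum = 2 + 2 + 2 + 2 + 1 = 9.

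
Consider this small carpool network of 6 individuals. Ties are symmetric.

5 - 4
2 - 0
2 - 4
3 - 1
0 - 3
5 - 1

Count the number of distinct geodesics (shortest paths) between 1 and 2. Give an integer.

2

The shortest distance is 3. The length-3 paths are: 1–5–4–2; 1–3–0–2.
That gives 2 distinct shortest paths.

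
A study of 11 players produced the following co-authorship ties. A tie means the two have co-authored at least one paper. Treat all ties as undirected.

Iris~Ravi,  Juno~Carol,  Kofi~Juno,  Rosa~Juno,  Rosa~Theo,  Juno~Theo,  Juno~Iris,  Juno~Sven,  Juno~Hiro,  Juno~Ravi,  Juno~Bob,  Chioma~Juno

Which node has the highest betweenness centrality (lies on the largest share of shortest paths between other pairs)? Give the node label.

Unnormalized betweenness of each node: Bob:0, Carol:0, Chioma:0, Hiro:0, Iris:0, Juno:43, Kofi:0, Ravi:0, Rosa:0, Sven:0, Theo:0.
Juno has the largest value, 43, making it the main broker — the node through which the most shortest paths run.

Juno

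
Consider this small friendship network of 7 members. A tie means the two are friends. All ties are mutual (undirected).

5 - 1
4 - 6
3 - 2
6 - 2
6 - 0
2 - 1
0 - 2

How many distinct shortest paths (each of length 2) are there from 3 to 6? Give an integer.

The shortest distance is 2, and the only length-2 path is 3–2–6. So there is exactly 1 shortest path.

1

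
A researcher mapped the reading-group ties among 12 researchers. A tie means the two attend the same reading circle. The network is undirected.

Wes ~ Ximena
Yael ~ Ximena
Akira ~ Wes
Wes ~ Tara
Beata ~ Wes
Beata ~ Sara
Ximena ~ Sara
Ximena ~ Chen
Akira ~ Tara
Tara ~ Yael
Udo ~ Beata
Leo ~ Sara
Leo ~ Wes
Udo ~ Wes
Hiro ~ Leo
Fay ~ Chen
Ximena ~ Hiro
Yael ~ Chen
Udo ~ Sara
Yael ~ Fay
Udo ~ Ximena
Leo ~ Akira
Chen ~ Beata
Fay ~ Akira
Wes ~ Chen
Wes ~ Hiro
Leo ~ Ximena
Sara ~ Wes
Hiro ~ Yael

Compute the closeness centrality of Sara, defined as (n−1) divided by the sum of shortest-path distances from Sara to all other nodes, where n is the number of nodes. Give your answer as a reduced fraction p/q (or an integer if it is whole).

Distances from Sara: Akira:2, Beata:1, Chen:2, Fay:3, Hiro:2, Leo:1, Tara:2, Udo:1, Wes:1, Ximena:1, Yael:2. Sum = 18.
n = 12, so closeness = 11/18.

11/18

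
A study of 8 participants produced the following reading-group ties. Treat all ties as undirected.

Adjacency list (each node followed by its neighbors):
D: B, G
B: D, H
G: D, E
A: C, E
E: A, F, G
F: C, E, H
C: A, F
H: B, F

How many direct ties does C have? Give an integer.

C is directly tied to A and F. That is 2 neighbors, so the degree of C is 2.

2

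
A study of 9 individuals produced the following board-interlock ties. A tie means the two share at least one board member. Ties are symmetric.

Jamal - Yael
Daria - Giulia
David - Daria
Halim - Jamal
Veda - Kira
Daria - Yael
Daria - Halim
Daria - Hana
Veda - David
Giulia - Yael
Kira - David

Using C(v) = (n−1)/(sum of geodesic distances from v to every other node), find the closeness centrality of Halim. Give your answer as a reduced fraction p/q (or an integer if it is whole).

1/2

Distances from Halim: Daria:1, David:2, Giulia:2, Hana:2, Jamal:1, Kira:3, Veda:3, Yael:2. Sum = 16.
n = 9, so closeness = 8/16 = 1/2.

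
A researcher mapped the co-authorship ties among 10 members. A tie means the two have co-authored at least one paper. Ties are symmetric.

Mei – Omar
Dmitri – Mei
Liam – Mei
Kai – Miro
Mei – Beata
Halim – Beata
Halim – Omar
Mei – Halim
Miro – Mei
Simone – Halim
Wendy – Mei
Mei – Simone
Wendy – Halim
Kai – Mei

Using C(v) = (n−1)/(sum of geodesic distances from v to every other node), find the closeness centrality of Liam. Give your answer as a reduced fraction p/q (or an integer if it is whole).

9/17

Distances from Liam: Beata:2, Dmitri:2, Halim:2, Kai:2, Mei:1, Miro:2, Omar:2, Simone:2, Wendy:2. Sum = 17.
n = 10, so closeness = 9/17.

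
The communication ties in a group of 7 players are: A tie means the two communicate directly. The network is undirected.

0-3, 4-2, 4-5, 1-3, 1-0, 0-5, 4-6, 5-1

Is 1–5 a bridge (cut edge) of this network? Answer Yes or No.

Even without that edge, 1 still reaches 5 via 1 – 0 – 5, so the network stays connected. Not a bridge.

No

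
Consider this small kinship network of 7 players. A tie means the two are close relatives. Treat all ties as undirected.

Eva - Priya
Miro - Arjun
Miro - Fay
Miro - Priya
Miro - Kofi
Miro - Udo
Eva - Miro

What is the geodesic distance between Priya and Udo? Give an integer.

One shortest route is Priya – Miro – Udo, which uses 2 edges, and Priya and Udo are not directly tied, so nothing shorter exists. So d(Priya,Udo) = 2.

2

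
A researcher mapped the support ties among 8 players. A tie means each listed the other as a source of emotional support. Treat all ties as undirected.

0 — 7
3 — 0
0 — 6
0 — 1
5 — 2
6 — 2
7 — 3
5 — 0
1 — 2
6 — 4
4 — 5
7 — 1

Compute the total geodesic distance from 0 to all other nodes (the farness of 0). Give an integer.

9

Distances from 0: 1:1, 2:2, 3:1, 4:2, 5:1, 6:1, 7:1.
Sum = 1 + 2 + 1 + 2 + 1 + 1 + 1 = 9.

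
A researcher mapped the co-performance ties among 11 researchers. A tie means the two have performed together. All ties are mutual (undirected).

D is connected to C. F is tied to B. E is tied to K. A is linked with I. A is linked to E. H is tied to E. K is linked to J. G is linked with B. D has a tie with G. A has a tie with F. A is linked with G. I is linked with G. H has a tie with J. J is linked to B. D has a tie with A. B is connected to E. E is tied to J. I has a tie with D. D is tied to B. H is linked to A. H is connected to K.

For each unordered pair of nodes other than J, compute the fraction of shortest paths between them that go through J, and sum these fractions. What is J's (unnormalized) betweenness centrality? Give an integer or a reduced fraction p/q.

Pairs whose geodesics pass through J — C–K: 1/4; B–K: 1/2; B–H: 1/2; G–K: 1/4; F–K: 1/4; D–K: 1/4.
All other pairs contribute 0.
Summing the contributions gives betweenness(J) = 2.

2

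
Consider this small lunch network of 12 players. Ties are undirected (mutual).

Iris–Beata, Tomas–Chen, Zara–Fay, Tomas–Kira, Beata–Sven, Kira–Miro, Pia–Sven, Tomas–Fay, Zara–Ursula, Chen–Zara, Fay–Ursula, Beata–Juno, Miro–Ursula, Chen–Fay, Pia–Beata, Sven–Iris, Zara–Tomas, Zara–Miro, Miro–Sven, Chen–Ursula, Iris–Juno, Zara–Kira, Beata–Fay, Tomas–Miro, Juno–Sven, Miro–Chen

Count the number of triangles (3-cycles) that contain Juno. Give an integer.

Juno's neighbors: Beata, Iris, and Sven.
Neighbor pairs that are themselves tied: Juno–Beata–Iris; Juno–Beata–Sven; Juno–Iris–Sven. Each forms one triangle with Juno, for 3 in total.

3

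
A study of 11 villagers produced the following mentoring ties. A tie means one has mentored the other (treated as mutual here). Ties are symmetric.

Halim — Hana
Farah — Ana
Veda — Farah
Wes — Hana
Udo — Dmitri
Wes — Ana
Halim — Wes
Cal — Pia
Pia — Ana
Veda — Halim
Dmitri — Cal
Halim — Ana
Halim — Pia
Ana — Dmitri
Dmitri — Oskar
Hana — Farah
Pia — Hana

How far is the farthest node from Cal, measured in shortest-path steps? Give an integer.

Distances from Cal: Ana:2, Dmitri:1, Farah:3, Halim:2, Hana:2, Oskar:2, Pia:1, Udo:2, Veda:3, Wes:3.
The largest is 3 (to Farah, Wes, and Veda), so the eccentricity of Cal is 3.

3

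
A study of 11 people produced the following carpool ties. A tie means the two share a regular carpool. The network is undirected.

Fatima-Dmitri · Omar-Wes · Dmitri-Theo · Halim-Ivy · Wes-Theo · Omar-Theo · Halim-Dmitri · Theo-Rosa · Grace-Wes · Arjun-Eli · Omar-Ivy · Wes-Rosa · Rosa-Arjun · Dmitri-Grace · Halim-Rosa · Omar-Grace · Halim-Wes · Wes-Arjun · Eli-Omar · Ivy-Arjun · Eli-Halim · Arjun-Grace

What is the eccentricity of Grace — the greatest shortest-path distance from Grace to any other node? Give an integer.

Distances from Grace: Arjun:1, Dmitri:1, Eli:2, Fatima:2, Halim:2, Ivy:2, Omar:1, Rosa:2, Theo:2, Wes:1.
The largest is 2 (to Rosa, Eli, Ivy, Theo, Halim, and Fatima), so the eccentricity of Grace is 2.

2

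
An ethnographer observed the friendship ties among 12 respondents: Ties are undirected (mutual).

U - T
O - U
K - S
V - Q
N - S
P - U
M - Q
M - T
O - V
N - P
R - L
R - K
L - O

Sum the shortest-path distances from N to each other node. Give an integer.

32

Distances from N: K:2, L:4, M:4, O:3, P:1, Q:5, R:3, S:1, T:3, U:2, V:4.
Sum = 2 + 4 + 4 + 3 + 1 + 5 + 3 + 1 + 3 + 2 + 4 = 32.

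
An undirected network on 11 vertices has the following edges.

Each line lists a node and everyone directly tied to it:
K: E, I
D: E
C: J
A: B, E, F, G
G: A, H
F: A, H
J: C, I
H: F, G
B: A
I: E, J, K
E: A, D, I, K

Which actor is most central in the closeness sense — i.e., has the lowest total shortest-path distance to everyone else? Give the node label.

Farness (sum of distances to all others) for each node — A:19, B:28, C:38, D:27, E:18, F:26, G:26, H:33, I:22, J:29, K:24.
The smallest farness is 18, for E, so E has the highest closeness.

E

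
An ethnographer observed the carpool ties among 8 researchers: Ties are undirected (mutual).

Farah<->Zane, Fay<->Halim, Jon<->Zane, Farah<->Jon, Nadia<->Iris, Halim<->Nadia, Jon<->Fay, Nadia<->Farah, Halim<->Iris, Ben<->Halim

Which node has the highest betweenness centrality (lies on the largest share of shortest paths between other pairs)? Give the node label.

Unnormalized betweenness of each node: Ben:0, Farah:9/2, Fay:7/2, Halim:17/2, Iris:0, Jon:3, Nadia:11/2, Zane:0.
Halim has the largest value, 17/2, making it the main broker — the node through which the most shortest paths run.

Halim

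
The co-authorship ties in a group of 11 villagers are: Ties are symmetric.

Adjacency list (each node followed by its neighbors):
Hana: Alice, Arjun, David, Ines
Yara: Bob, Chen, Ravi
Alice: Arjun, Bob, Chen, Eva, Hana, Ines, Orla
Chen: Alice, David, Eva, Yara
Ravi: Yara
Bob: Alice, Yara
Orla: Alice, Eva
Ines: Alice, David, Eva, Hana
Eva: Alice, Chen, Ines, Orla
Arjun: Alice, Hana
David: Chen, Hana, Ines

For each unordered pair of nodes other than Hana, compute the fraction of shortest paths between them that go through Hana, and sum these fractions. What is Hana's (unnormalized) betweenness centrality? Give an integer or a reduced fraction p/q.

137/60

Pairs whose geodesics pass through Hana — Arjun–David: 1; Arjun–Ines: 1/2; David–Bob: 1/4; David–Alice: 1/3; David–Orla: 1/5.
All other pairs contribute 0.
Summing the contributions gives betweenness(Hana) = 137/60.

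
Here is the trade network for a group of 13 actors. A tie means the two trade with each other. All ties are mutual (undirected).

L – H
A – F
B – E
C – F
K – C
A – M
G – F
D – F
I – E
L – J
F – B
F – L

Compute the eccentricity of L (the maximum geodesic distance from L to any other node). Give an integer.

4

Distances from L: A:2, B:2, C:2, D:2, E:3, F:1, G:2, H:1, I:4, J:1, K:3, M:3.
The largest is 4 (to I), so the eccentricity of L is 4.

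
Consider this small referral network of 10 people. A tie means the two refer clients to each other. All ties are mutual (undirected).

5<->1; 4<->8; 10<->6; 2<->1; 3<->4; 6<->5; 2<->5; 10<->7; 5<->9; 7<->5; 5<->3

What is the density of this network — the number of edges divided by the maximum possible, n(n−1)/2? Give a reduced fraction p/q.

There are 11 edges and 10 nodes, so the maximum possible is C(10,2) = 45.
Density = 11/45.

11/45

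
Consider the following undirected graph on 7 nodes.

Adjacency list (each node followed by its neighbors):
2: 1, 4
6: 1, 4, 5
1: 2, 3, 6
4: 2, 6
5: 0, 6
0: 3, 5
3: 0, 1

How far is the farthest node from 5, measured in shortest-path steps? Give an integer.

3

Distances from 5: 0:1, 1:2, 2:3, 3:2, 4:2, 6:1.
The largest is 3 (to 2), so the eccentricity of 5 is 3.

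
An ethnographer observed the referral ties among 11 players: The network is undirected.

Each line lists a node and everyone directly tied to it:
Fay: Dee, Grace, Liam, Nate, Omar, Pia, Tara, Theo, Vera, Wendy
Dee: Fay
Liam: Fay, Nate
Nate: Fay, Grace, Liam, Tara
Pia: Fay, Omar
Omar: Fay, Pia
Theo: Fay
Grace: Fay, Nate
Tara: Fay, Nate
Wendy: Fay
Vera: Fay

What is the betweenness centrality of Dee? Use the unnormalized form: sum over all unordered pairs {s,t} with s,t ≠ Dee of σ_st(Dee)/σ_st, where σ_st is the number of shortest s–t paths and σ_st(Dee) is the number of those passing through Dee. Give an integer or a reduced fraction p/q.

No shortest path between any pair of other nodes passes through Dee.
Summing the contributions gives betweenness(Dee) = 0.

0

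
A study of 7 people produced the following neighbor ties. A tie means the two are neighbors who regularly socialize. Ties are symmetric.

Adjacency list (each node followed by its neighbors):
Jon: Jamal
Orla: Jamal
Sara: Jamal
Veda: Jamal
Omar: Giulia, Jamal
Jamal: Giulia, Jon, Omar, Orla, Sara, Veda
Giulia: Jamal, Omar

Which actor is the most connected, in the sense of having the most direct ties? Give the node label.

Degrees — Giulia:2, Jamal:6, Jon:1, Omar:2, Orla:1, Sara:1, Veda:1.
The maximum is 6, attained only by Jamal.

Jamal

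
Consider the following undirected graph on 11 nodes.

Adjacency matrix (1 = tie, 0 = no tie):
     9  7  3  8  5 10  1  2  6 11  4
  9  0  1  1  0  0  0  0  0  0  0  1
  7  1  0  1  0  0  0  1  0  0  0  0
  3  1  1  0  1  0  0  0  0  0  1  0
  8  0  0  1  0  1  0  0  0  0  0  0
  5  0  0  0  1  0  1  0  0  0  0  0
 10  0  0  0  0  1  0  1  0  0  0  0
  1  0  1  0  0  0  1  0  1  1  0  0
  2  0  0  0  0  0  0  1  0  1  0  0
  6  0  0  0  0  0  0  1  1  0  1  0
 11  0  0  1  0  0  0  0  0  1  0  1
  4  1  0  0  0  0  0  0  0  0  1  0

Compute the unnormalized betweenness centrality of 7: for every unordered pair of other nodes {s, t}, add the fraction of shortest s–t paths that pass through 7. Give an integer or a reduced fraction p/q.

Pairs whose geodesics pass through 7 — 9–10: 1; 9–1: 1; 9–2: 1; 9–6: 1/3; 3–10: 1/2; 3–1: 1; 3–2: 1/2; 8–1: 1/2; 8–2: 1/3; 10–4: 1/2; 1–4: 1/2.
All other pairs contribute 0.
Summing the contributions gives betweenness(7) = 43/6.

43/6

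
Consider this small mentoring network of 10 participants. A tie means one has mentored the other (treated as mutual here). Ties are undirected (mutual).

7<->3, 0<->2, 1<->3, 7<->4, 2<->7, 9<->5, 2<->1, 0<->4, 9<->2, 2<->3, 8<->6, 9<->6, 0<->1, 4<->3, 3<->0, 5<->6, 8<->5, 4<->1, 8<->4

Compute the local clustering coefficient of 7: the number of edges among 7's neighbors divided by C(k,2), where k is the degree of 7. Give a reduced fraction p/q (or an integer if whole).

2/3

7's neighbors: 2, 3, and 4 (k = 3).
Possible neighbor pairs: C(3,2) = 3. Edges among them: 2–3, 3–4 → e = 2.
Clustering(7) = 2/3.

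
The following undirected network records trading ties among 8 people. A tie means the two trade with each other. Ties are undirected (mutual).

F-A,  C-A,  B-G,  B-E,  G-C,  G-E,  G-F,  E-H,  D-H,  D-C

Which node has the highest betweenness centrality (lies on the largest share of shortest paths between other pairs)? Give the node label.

G

Unnormalized betweenness of each node: A:1, B:0, C:6, D:2, E:7/2, F:3/2, G:17/2, H:3/2.
G has the largest value, 17/2, making it the main broker — the node through which the most shortest paths run.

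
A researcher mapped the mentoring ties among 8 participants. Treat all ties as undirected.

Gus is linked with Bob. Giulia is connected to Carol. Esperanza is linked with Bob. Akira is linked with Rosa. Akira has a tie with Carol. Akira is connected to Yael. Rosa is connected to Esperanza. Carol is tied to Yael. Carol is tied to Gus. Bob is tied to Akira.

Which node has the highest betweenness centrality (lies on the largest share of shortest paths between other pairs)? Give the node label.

Unnormalized betweenness of each node: Akira:17/2, Bob:9/2, Carol:47/6, Esperanza:5/6, Giulia:0, Gus:5/3, Rosa:5/3, Yael:0.
Akira has the largest value, 17/2, making it the main broker — the node through which the most shortest paths run.

Akira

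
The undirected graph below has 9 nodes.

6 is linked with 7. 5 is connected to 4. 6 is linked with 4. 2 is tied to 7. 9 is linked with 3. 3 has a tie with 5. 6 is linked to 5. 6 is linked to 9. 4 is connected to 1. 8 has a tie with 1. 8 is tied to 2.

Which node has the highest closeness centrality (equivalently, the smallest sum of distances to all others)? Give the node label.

6

Farness (sum of distances to all others) for each node — 1:17, 2:19, 3:20, 4:14, 5:15, 6:13, 7:16, 8:20, 9:18.
The smallest farness is 13, for 6, so 6 has the highest closeness.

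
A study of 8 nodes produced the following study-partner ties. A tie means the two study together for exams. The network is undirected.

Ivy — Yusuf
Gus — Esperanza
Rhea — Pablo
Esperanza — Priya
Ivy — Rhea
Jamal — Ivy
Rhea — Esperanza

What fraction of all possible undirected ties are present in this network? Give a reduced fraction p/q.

1/4

There are 7 edges and 8 nodes, so the maximum possible is C(8,2) = 28.
Density = 7/28 = 1/4.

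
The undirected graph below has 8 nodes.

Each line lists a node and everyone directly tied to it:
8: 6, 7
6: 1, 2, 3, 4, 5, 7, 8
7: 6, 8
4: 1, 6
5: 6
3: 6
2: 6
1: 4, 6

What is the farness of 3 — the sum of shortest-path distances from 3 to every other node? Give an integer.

Distances from 3: 1:2, 2:2, 4:2, 5:2, 6:1, 7:2, 8:2.
Sum = 2 + 2 + 2 + 2 + 1 + 2 + 2 = 13.

13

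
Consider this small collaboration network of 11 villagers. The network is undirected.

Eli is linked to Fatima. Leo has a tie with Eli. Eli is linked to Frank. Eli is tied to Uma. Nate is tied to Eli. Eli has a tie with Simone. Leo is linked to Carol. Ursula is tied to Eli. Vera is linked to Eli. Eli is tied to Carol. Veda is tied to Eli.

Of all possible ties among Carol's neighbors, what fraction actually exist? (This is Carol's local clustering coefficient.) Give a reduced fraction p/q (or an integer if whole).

Carol's neighbors: Eli and Leo (k = 2).
Possible neighbor pairs: C(2,2) = 1. Edges among them: Eli–Leo → e = 1.
Clustering(Carol) = 1/1.

1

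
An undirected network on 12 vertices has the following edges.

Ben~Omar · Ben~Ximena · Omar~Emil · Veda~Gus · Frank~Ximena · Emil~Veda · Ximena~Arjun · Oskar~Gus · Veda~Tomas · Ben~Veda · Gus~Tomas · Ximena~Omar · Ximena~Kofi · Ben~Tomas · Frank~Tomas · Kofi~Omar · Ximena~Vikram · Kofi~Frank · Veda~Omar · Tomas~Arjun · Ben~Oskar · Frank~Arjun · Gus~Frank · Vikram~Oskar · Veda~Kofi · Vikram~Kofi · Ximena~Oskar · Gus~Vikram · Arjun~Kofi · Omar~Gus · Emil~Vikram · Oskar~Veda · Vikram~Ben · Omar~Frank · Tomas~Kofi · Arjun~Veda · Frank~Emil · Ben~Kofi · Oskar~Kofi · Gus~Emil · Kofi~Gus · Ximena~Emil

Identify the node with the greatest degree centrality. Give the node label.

Degrees — Arjun:5, Ben:7, Emil:6, Frank:7, Gus:8, Kofi:10, Omar:7, Oskar:6, Tomas:6, Veda:8, Vikram:6, Ximena:8.
The maximum is 10, attained only by Kofi.

Kofi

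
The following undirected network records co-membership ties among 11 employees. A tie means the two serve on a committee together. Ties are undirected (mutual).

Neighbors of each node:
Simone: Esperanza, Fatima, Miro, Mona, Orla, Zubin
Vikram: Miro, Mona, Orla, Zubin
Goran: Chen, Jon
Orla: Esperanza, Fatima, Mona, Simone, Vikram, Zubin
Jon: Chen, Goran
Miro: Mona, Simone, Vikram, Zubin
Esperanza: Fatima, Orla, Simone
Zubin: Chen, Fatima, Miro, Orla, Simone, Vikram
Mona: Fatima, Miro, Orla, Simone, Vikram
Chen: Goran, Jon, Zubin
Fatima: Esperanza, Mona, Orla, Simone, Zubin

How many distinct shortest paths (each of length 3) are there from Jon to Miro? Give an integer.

1

The shortest distance is 3, and the only length-3 path is Jon–Chen–Zubin–Miro. So there is exactly 1 shortest path.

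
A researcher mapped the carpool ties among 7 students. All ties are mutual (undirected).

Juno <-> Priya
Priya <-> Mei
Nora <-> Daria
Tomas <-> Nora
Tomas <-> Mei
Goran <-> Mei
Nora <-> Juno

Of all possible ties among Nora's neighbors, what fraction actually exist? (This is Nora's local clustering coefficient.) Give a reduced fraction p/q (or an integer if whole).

0

Nora's neighbors: Daria, Juno, and Tomas (k = 3).
Possible neighbor pairs: C(3,2) = 3. Edges among them: none → e = 0.
Clustering(Nora) = 0/3 = 0.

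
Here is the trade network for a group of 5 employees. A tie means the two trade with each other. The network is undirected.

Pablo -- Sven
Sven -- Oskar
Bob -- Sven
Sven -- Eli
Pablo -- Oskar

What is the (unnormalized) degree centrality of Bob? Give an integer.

1

Bob is directly tied to Sven. That is 1 neighbor, so the degree of Bob is 1.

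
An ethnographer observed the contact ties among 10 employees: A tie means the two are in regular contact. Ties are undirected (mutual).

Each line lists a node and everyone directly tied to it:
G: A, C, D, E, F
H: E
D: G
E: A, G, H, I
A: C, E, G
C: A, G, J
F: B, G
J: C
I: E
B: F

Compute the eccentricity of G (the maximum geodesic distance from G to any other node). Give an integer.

2

Distances from G: A:1, B:2, C:1, D:1, E:1, F:1, H:2, I:2, J:2.
The largest is 2 (to I, H, J, and B), so the eccentricity of G is 2.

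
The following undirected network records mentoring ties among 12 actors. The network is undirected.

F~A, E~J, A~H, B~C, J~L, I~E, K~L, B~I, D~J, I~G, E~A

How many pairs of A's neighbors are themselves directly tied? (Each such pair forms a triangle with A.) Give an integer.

A's neighbors are E, F, and H, but none of them are tied to each other, so no triangle contains A.

0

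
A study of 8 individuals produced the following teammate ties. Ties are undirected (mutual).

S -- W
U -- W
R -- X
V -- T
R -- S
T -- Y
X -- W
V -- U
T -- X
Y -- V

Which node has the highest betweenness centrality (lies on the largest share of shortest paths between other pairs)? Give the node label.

X

Unnormalized betweenness of each node: R:4/3, S:1, T:31/6, U:17/6, V:17/6, W:17/3, X:43/6, Y:0.
X has the largest value, 43/6, making it the main broker — the node through which the most shortest paths run.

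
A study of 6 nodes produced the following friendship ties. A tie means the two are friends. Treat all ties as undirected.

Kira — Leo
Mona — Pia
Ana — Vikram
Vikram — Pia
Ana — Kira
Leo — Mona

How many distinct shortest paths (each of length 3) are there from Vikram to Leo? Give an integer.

The shortest distance is 3. The length-3 paths are: Vikram–Pia–Mona–Leo; Vikram–Ana–Kira–Leo.
That gives 2 distinct shortest paths.

2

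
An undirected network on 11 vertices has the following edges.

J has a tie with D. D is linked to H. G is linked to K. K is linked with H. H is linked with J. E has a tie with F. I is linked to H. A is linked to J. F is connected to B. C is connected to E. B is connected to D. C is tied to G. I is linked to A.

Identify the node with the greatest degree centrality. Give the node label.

H

Degrees — A:2, B:2, C:2, D:3, E:2, F:2, G:2, H:4, I:2, J:3, K:2.
The maximum is 4, attained only by H.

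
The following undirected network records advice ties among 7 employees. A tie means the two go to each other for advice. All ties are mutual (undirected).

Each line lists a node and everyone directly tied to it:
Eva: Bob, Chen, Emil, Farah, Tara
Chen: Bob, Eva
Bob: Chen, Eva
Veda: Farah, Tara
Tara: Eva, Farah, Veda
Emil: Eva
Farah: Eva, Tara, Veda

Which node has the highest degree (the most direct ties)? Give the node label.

Degrees — Bob:2, Chen:2, Emil:1, Eva:5, Farah:3, Tara:3, Veda:2.
The maximum is 5, attained only by Eva.

Eva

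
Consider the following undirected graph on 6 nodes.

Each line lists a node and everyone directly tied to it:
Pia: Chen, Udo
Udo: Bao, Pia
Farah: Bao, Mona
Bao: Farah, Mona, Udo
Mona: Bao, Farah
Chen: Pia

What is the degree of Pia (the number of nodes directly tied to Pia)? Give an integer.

Pia is directly tied to Chen and Udo. That is 2 neighbors, so the degree of Pia is 2.

2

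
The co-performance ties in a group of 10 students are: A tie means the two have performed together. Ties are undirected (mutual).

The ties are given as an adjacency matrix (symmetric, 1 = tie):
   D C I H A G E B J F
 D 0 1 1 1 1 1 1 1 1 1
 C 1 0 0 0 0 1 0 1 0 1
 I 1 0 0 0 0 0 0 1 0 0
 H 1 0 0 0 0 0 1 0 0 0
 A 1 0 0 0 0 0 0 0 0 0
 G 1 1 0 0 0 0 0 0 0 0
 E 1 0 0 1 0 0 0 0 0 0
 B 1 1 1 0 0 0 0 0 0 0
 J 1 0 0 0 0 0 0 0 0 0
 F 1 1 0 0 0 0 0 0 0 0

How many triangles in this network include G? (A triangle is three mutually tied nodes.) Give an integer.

1

G's neighbors: C and D.
Neighbor pairs that are themselves tied: G–C–D. Each forms one triangle with G, for 1 in total.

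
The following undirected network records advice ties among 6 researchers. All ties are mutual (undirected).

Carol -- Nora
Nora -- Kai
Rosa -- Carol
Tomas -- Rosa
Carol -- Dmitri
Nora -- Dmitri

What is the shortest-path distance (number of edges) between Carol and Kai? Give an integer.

One shortest route is Carol – Nora – Kai, which uses 2 edges, and Carol and Kai are not directly tied, so nothing shorter exists. So d(Carol,Kai) = 2.

2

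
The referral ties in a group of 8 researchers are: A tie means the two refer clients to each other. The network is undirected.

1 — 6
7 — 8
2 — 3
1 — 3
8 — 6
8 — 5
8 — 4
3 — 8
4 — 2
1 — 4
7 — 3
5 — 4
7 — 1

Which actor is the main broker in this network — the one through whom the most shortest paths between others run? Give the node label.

8

Unnormalized betweenness of each node: 1:17/6, 2:1/3, 3:11/4, 4:15/4, 5:0, 6:1/4, 7:1/4, 8:35/6.
8 has the largest value, 35/6, making it the main broker — the node through which the most shortest paths run.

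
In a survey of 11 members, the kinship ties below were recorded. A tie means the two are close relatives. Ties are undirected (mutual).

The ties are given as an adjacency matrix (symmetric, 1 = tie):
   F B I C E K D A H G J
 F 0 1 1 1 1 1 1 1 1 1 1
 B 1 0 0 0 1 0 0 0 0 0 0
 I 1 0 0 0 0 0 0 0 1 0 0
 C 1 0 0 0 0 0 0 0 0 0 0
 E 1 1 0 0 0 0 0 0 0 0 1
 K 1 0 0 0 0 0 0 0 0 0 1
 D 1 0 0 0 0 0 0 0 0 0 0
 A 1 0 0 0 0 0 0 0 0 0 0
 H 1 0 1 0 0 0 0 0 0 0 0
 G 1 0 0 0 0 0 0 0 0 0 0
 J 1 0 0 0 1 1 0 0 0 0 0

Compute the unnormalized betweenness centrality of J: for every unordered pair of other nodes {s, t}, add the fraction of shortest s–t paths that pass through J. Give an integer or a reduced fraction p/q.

Pairs whose geodesics pass through J — E–K: 1/2.
All other pairs contribute 0.
Summing the contributions gives betweenness(J) = 1/2.

1/2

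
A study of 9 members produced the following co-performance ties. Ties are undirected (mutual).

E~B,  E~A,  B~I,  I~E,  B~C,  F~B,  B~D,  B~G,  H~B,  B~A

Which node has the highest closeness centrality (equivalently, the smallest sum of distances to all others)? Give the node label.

Farness (sum of distances to all others) for each node — A:14, B:8, C:15, D:15, E:13, F:15, G:15, H:15, I:14.
The smallest farness is 8, for B, so B has the highest closeness.

B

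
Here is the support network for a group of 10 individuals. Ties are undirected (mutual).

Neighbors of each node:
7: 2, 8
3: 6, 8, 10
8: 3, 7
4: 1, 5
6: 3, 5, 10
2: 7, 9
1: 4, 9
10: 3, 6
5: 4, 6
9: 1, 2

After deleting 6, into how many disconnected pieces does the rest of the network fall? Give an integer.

6's neighbors (3, 5, and 10) remain reachable from one another through other ties, so the rest of the network stays in one piece.

1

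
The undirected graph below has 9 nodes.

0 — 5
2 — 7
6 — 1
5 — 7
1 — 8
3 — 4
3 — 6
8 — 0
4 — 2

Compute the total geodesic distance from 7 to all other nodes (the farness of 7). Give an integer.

Distances from 7: 0:2, 1:4, 2:1, 3:3, 4:2, 5:1, 6:4, 8:3.
Sum = 2 + 4 + 1 + 3 + 2 + 1 + 4 + 3 = 20.

20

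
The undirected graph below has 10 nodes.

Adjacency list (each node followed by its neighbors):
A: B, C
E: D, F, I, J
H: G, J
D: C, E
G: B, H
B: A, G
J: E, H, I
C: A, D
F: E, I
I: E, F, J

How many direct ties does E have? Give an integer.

E is directly tied to D, F, I, and J. That is 4 neighbors, so the degree of E is 4.

4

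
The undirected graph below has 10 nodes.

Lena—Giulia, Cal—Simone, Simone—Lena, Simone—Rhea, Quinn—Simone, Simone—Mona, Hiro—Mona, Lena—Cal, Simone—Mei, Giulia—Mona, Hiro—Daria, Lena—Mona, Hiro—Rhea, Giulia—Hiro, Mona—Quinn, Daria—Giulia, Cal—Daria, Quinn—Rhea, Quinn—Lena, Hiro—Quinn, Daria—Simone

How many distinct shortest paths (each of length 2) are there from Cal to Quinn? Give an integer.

2

The shortest distance is 2. The length-2 paths are: Cal–Lena–Quinn; Cal–Simone–Quinn.
That gives 2 distinct shortest paths.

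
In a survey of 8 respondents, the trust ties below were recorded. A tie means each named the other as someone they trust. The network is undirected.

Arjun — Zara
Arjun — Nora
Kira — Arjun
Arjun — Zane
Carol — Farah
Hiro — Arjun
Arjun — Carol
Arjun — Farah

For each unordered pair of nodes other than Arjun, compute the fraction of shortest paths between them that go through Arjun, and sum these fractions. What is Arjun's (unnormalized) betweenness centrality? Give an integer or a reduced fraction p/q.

Pairs whose geodesics pass through Arjun — Hiro–Kira: 1; Hiro–Zane: 1; Hiro–Farah: 1; Hiro–Nora: 1; Hiro–Zara: 1; Hiro–Carol: 1; Kira–Zane: 1; Kira–Farah: 1; Kira–Nora: 1; Kira–Zara: 1; Kira–Carol: 1; Zane–Farah: 1; Zane–Nora: 1; Zane–Zara: 1 … (+6 more pairs).
All other pairs contribute 0.
Summing the contributions gives betweenness(Arjun) = 20.

20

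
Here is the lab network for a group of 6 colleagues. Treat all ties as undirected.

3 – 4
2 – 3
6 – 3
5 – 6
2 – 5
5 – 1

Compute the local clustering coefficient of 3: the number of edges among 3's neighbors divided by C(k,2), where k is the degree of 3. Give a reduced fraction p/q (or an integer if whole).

3's neighbors: 2, 4, and 6 (k = 3).
Possible neighbor pairs: C(3,2) = 3. Edges among them: none → e = 0.
Clustering(3) = 0/3 = 0.

0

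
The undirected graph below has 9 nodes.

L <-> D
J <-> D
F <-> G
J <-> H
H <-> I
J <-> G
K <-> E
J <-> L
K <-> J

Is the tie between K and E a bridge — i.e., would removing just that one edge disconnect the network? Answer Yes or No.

Yes

Without the K–E edge there is no alternate route between K and E, so the network disconnects. It is a bridge.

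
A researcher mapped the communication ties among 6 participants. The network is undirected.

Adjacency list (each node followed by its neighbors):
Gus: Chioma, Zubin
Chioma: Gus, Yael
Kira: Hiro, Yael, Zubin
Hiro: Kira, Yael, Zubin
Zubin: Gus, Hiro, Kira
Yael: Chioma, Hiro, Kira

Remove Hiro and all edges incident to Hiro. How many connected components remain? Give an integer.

Hiro's neighbors (Kira, Yael, and Zubin) remain reachable from one another through other ties, so the rest of the network stays in one piece.

1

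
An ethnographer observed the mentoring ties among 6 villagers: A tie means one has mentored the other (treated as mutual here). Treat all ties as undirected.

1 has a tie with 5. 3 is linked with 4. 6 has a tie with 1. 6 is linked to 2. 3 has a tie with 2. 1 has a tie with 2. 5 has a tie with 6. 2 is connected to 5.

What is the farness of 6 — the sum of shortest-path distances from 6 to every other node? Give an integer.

Distances from 6: 1:1, 2:1, 3:2, 4:3, 5:1.
Sum = 1 + 1 + 2 + 3 + 1 = 8.

8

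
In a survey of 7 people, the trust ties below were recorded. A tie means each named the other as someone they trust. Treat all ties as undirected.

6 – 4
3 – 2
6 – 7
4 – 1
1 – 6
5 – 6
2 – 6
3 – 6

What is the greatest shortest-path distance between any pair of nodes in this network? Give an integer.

2

Eccentricity of each node (its greatest distance to any other): 1:2, 2:2, 3:2, 4:2, 5:2, 6:1, 7:2.
The maximum eccentricity is 2, realized for instance by the pair 5–2 via 5 – 6 – 2. So the diameter is 2.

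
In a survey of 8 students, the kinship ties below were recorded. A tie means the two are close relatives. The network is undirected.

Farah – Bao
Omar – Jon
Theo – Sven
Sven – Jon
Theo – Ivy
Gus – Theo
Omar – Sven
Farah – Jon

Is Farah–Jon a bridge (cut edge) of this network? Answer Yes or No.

Without the Farah–Jon edge there is no alternate route between Farah and Jon, so the network disconnects. It is a bridge.

Yes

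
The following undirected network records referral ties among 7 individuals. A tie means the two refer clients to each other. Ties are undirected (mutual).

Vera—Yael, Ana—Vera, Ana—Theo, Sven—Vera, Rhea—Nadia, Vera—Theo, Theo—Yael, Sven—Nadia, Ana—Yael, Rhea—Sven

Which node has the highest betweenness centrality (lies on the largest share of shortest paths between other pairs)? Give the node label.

Vera

Unnormalized betweenness of each node: Ana:0, Nadia:0, Rhea:0, Sven:8, Theo:0, Vera:9, Yael:0.
Vera has the largest value, 9, making it the main broker — the node through which the most shortest paths run.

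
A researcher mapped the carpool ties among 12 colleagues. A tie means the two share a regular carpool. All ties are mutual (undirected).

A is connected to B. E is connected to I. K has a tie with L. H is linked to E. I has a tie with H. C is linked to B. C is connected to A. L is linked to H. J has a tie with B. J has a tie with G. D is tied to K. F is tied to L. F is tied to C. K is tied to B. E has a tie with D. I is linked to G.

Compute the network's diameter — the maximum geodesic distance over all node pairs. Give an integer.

Eccentricity of each node (its greatest distance to any other): A:4, B:3, C:4, D:3, E:4, F:4, G:4, H:4, I:4, J:3, K:3, L:3.
The maximum eccentricity is 4, realized for instance by the pair I–C via I – G – J – B – C. So the diameter is 4.

4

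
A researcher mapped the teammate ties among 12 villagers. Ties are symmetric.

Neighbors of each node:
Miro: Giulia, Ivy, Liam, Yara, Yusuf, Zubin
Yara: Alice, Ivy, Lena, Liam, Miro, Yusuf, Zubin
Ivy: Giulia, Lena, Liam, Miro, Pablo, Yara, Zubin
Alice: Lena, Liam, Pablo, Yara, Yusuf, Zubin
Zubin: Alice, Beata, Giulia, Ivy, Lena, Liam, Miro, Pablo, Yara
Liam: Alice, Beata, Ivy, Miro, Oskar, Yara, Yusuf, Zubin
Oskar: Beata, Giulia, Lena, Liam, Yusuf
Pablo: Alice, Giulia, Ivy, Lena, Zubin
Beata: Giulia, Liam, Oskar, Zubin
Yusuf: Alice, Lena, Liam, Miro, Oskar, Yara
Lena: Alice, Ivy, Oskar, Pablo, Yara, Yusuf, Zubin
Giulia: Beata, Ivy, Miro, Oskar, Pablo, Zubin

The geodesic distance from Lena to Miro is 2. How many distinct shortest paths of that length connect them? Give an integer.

The shortest distance is 2. The length-2 paths are: Lena–Zubin–Miro; Lena–Ivy–Miro; Lena–Yusuf–Miro; Lena–Yara–Miro.
That gives 4 distinct shortest paths.

4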